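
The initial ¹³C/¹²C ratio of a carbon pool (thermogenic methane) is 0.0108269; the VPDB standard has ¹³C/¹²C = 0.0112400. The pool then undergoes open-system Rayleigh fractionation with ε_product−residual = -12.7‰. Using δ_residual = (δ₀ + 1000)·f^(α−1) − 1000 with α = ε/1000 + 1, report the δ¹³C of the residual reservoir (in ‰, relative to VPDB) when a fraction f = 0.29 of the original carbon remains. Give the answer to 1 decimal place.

δ₀ = (0.0108269/0.0112400 − 1)×1000 = (0.963247 − 1)×1000 = -36.753‰
α − 1 = ε/1000 = -0.0127
f^(α−1) = 0.29^(-0.0127) = 1.015845
δ_res = (-36.753 + 1000) × 1.015845 − 1000 = 978.510 − 1000 = -21.49‰

-21.5‰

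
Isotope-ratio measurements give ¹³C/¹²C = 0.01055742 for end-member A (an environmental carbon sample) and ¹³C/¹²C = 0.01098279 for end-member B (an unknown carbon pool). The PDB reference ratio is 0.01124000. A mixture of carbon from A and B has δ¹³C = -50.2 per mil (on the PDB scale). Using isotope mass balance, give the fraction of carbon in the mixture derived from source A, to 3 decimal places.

δ_A = (0.01055742/0.01124000 − 1)×1000 = (0.939272 − 1)×1000 = -60.728 per mil
δ_B = (0.01098279/0.01124000 − 1)×1000 = (0.977117 − 1)×1000 = -22.883 per mil
f_A = (δ_mix − δ_B)/(δ_A − δ_B) = (-50.2 − (-22.883))/(-60.728 − (-22.883))
f_A = -27.317 / -37.844 = 0.7218

0.722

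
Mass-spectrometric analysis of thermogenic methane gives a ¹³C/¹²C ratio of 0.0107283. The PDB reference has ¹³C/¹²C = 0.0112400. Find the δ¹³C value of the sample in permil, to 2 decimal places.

-45.52 permil

δ¹³C = (R_sample / R_standard − 1) × 1000
R_sample / R_standard = 0.0107283 / 0.0112400 = 0.954475
δ¹³C = (0.954475 − 1) × 1000 = -45.525 permil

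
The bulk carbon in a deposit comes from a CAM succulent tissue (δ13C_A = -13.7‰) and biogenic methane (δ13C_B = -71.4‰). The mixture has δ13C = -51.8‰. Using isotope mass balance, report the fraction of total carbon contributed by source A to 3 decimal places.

δ_mix = f_A·δ_A + (1 − f_A)·δ_B  ⇒  f_A = (δ_mix − δ_B)/(δ_A − δ_B)
f_A = (-51.8 − (-71.4)) / (-13.7 − (-71.4))
f_A = 19.6 / 57.7 = 0.3397

0.340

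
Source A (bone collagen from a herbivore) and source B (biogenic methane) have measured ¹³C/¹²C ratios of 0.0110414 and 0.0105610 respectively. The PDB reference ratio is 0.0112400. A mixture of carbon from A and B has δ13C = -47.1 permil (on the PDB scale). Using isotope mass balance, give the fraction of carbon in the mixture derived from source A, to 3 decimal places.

0.311

δ_A = (0.0110414/0.0112400 − 1)×1000 = (0.982331 − 1)×1000 = -17.669 permil
δ_B = (0.0105610/0.0112400 − 1)×1000 = (0.939591 − 1)×1000 = -60.409 permil
f_A = (δ_mix − δ_B)/(δ_A − δ_B) = (-47.1 − (-60.409))/(-17.669 − (-60.409))
f_A = 13.309 / 42.740 = 0.3114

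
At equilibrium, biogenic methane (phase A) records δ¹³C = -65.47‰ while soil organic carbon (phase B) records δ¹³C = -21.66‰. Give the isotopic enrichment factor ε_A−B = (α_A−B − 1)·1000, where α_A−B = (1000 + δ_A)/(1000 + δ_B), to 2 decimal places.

α_A−B = (1000 + -65.47) / (1000 + -21.66) = 934.53 / 978.34 = 0.955220
ε_A−B = (0.955220 − 1) × 1000 = -44.780‰
(The approximation ε ≈ δ_A − δ_B would give -43.81‰.)

-44.78‰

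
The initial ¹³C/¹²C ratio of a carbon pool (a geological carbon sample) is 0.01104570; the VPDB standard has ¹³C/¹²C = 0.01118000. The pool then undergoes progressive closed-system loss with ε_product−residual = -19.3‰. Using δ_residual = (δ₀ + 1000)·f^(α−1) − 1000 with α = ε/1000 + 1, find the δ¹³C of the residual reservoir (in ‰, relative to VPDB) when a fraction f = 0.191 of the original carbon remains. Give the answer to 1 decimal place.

20.1‰

δ₀ = (0.01104570/0.01118000 − 1)×1000 = (0.987987 − 1)×1000 = -12.013‰
α − 1 = ε/1000 = -0.0193
f^(α−1) = 0.191^(-0.0193) = 1.032467
δ_res = (-12.013 + 1000) × 1.032467 − 1000 = 1020.064 − 1000 = 20.06‰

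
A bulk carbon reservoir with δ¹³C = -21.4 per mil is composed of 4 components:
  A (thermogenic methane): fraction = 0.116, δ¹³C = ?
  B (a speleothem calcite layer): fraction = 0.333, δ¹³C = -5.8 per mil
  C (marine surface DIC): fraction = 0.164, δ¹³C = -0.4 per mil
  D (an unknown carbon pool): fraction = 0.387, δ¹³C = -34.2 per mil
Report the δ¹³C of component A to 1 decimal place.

-53.2 per mil

Isotope mass balance: δ_bulk = Σ fᵢ·δᵢ.
-21.4 = 0.116×δ_A + 0.333×(-5.8) + 0.164×(-0.4) + 0.387×(-34.2)
0.116·δ_A = -21.4 − (-15.232) = -6.168
δ_A = -6.168 / 0.116 = -53.17 per mil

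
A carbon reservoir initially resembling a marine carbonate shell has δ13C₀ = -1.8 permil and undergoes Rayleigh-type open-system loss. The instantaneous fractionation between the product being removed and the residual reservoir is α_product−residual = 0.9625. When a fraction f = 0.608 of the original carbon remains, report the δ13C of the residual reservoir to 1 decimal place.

17.0 permil

Rayleigh residual: δ_res = (δ₀ + 1000)·f^(α−1) − 1000
α − 1 = -0.03750
f^(α−1) = 0.608^(-0.03750) = 1.018834
δ_res = (-1.8 + 1000) × 1.018834 − 1000 = 1017.001 − 1000 = 17.00 permil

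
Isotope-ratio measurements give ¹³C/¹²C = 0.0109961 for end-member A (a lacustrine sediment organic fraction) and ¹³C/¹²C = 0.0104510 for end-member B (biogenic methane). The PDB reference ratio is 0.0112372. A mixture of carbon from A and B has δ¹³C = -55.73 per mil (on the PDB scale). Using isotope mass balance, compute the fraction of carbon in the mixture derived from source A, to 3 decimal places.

δ_A = (0.0109961/0.0112372 − 1)×1000 = (0.978544 − 1)×1000 = -21.456 per mil
δ_B = (0.0104510/0.0112372 − 1)×1000 = (0.930036 − 1)×1000 = -69.964 per mil
f_A = (δ_mix − δ_B)/(δ_A − δ_B) = (-55.73 − (-69.964))/(-21.456 − (-69.964))
f_A = 14.234 / 48.509 = 0.2934

0.293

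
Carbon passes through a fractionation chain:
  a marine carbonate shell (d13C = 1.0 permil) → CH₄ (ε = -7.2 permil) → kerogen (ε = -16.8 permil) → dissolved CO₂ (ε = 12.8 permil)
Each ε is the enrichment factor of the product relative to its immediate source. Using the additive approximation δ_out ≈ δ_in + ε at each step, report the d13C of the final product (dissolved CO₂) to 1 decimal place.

-10.2 permil

step 1: δ ≈ 1.0 + (-7.2) = -6.2 permil
step 2: δ ≈ -6.2 + (-16.8) = -23.0 permil
step 3: δ ≈ -23.0 + (12.8) = -10.2 permil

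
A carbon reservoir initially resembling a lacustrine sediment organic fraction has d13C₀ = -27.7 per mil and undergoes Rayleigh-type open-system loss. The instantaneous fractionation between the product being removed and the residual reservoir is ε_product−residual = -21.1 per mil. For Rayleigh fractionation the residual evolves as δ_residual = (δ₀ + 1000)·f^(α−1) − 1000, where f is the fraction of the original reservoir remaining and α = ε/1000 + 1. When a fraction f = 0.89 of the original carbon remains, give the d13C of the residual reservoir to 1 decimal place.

-25.3 per mil

Rayleigh residual: δ_res = (δ₀ + 1000)·f^(α−1) − 1000
α = ε/1000 + 1 = 0.97890, so α − 1 = -0.02110
f^(α−1) = 0.89^(-0.02110) = 1.002462
δ_res = (-27.7 + 1000) × 1.002462 − 1000 = 974.694 − 1000 = -25.31 per mil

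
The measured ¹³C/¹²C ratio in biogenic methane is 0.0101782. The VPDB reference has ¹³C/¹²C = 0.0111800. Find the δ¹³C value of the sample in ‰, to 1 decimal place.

δ¹³C = (R_sample / R_standard − 1) × 1000
R_sample / R_standard = 0.0101782 / 0.0111800 = 0.910394
δ¹³C = (0.910394 − 1) × 1000 = -89.61‰

-89.6‰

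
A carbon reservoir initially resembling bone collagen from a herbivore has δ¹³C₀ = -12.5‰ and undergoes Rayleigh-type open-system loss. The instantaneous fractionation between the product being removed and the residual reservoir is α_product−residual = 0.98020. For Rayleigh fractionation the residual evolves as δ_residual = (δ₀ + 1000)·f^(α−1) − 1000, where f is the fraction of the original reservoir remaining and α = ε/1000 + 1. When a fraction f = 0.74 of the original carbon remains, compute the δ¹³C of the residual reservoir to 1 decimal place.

-6.6‰

Rayleigh residual: δ_res = (δ₀ + 1000)·f^(α−1) − 1000
α − 1 = -0.01980
f^(α−1) = 0.74^(-0.01980) = 1.005980
δ_res = (-12.5 + 1000) × 1.005980 − 1000 = 993.405 − 1000 = -6.60‰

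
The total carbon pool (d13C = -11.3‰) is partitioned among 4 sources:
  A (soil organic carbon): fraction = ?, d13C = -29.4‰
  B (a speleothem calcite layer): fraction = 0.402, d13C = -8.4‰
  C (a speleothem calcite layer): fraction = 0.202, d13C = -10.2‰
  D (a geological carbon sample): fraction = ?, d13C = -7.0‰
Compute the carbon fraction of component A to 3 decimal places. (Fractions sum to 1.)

Let f_A and f_D be the unknown fractions; fractions sum to 1 so f_A + f_D = 0.396.
Mass balance: Σ fᵢ·δᵢ = δ_bulk ⇒ f_A·(-29.4) + f_D·(-7.0) = -11.3 − (-5.437) = -5.863
Substitute f_D = 0.396 − f_A:
f_A·(-29.4 − -7.0) = -5.863 − 0.396×(-7.0) = -3.091
f_A = -3.091 / -22.4 = 0.1380

0.138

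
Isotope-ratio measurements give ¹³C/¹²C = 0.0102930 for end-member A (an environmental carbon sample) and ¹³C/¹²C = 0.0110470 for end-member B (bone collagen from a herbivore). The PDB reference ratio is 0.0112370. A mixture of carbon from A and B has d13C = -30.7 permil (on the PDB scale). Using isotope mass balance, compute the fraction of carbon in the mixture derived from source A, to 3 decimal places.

0.206

δ_A = (0.0102930/0.0112370 − 1)×1000 = (0.915992 − 1)×1000 = -84.008 permil
δ_B = (0.0110470/0.0112370 − 1)×1000 = (0.983092 − 1)×1000 = -16.908 permil
f_A = (δ_mix − δ_B)/(δ_A − δ_B) = (-30.7 − (-16.908))/(-84.008 − (-16.908))
f_A = -13.792 / -67.100 = 0.2055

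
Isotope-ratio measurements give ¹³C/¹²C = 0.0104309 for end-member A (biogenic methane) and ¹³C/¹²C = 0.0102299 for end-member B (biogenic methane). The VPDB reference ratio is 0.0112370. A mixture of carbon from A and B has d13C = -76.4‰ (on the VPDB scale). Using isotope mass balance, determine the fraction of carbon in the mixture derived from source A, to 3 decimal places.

0.739

δ_A = (0.0104309/0.0112370 − 1)×1000 = (0.928264 − 1)×1000 = -71.736‰
δ_B = (0.0102299/0.0112370 − 1)×1000 = (0.910376 − 1)×1000 = -89.624‰
f_A = (δ_mix − δ_B)/(δ_A − δ_B) = (-76.4 − (-89.624))/(-71.736 − (-89.624))
f_A = 13.224 / 17.887 = 0.7393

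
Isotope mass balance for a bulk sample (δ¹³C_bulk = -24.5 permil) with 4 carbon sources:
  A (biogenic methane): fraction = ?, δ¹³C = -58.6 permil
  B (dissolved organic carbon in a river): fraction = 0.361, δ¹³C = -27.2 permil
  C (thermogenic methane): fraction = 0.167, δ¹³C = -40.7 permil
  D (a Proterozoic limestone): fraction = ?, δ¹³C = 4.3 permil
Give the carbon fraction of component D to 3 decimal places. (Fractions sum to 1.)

Let f_D and f_A be the unknown fractions; fractions sum to 1 so f_D + f_A = 0.472.
Mass balance: Σ fᵢ·δᵢ = δ_bulk ⇒ f_D·(4.3) + f_A·(-58.6) = -24.5 − (-16.616) = -7.884
Substitute f_A = 0.472 − f_D:
f_D·(4.3 − -58.6) = -7.884 − 0.472×(-58.6) = 19.775
f_D = 19.775 / 62.9 = 0.3144

0.314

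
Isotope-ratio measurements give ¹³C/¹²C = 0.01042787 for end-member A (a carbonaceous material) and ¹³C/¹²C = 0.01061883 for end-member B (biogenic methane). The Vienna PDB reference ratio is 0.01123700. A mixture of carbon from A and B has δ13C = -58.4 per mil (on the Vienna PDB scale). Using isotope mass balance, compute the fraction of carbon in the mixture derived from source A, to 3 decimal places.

0.199

δ_A = (0.01042787/0.01123700 − 1)×1000 = (0.927994 − 1)×1000 = -72.006 per mil
δ_B = (0.01061883/0.01123700 − 1)×1000 = (0.944988 − 1)×1000 = -55.012 per mil
f_A = (δ_mix − δ_B)/(δ_A − δ_B) = (-58.4 − (-55.012))/(-72.006 − (-55.012))
f_A = -3.388 / -16.994 = 0.1994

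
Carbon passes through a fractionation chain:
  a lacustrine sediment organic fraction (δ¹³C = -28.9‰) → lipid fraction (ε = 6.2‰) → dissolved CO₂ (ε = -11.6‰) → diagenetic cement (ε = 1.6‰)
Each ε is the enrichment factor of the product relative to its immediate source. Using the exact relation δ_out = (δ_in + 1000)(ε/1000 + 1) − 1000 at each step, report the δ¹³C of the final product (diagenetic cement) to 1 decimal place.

step 1: δ = (-28.90 + 1000)·(6.2/1000 + 1) − 1000 = -22.88‰
step 2: δ = (-22.88 + 1000)·(-11.6/1000 + 1) − 1000 = -34.21‰
step 3: δ = (-34.21 + 1000)·(1.6/1000 + 1) − 1000 = -32.67‰

-32.7‰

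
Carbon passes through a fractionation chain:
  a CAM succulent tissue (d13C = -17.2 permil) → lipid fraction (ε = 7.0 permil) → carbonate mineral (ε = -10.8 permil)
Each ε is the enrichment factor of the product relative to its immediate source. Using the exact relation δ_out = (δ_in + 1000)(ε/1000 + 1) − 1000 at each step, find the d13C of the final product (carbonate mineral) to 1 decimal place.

step 1: δ = (-17.20 + 1000)·(7.0/1000 + 1) − 1000 = -10.32 permil
step 2: δ = (-10.32 + 1000)·(-10.8/1000 + 1) − 1000 = -21.01 permil

-21.0 permil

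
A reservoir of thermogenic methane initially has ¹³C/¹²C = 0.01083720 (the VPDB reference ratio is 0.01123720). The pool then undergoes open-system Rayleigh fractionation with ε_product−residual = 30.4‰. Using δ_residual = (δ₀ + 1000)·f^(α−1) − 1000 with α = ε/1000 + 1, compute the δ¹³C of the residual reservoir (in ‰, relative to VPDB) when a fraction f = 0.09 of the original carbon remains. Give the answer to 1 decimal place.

δ₀ = (0.01083720/0.01123720 − 1)×1000 = (0.964404 − 1)×1000 = -35.596‰
α − 1 = ε/1000 = 0.0304
f^(α−1) = 0.09^(0.0304) = 0.929413
δ_res = (-35.596 + 1000) × 0.929413 − 1000 = 896.330 − 1000 = -103.67‰

-103.7‰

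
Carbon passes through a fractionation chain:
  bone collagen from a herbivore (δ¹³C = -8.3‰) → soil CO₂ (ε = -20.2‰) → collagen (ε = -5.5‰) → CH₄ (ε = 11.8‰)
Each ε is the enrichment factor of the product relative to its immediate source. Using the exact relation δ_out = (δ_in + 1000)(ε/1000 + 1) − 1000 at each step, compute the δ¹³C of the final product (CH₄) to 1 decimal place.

step 1: δ = (-8.30 + 1000)·(-20.2/1000 + 1) − 1000 = -28.33‰
step 2: δ = (-28.33 + 1000)·(-5.5/1000 + 1) − 1000 = -33.68‰
step 3: δ = (-33.68 + 1000)·(11.8/1000 + 1) − 1000 = -22.27‰

-22.3‰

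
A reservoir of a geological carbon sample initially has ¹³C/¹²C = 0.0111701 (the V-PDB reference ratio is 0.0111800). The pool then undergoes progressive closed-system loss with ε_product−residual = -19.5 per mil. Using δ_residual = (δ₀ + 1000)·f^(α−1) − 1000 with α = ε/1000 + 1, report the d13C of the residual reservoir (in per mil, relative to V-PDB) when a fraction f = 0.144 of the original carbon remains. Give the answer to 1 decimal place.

37.6 per mil

δ₀ = (0.0111701/0.0111800 − 1)×1000 = (0.999114 − 1)×1000 = -0.886 per mil
α − 1 = ε/1000 = -0.0195
f^(α−1) = 0.144^(-0.0195) = 1.038513
δ_res = (-0.886 + 1000) × 1.038513 − 1000 = 1037.593 − 1000 = 37.59 per mil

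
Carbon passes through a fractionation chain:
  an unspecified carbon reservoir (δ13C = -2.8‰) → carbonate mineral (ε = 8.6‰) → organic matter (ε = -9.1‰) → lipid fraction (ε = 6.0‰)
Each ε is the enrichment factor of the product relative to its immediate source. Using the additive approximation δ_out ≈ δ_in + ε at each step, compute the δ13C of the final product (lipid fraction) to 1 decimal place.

2.7‰

step 1: δ ≈ -2.8 + (8.6) = 5.8‰
step 2: δ ≈ 5.8 + (-9.1) = -3.3‰
step 3: δ ≈ -3.3 + (6.0) = 2.7‰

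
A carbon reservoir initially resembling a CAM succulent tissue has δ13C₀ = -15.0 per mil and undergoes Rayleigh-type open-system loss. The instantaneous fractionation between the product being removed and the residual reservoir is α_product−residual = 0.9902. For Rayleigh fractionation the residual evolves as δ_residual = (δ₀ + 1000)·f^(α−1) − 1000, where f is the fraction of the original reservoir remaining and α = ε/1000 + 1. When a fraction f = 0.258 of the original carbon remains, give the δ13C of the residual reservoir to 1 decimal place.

-1.8 per mil

Rayleigh residual: δ_res = (δ₀ + 1000)·f^(α−1) − 1000
α − 1 = -0.00980
f^(α−1) = 0.258^(-0.00980) = 1.013366
δ_res = (-15.0 + 1000) × 1.013366 − 1000 = 998.165 − 1000 = -1.83 per mil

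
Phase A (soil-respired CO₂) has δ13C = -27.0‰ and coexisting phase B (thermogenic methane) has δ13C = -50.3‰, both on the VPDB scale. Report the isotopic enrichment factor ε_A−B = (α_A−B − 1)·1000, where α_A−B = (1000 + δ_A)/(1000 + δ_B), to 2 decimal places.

24.53‰

α_A−B = (1000 + -27.0) / (1000 + -50.3) = 973.0 / 949.7 = 1.024534
ε_A−B = (1.024534 − 1) × 1000 = 24.534‰
(The approximation ε ≈ δ_A − δ_B would give 23.3‰.)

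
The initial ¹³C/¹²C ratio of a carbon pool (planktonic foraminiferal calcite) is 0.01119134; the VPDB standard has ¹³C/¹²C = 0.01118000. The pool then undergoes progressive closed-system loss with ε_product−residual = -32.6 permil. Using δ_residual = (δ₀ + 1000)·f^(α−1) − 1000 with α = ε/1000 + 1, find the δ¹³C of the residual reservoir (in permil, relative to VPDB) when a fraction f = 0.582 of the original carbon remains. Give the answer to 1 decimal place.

18.8 permil

δ₀ = (0.01119134/0.01118000 − 1)×1000 = (1.001014 − 1)×1000 = 1.014 permil
α − 1 = ε/1000 = -0.0326
f^(α−1) = 0.582^(-0.0326) = 1.017802
δ_res = (1.014 + 1000) × 1.017802 − 1000 = 1018.835 − 1000 = 18.83 permil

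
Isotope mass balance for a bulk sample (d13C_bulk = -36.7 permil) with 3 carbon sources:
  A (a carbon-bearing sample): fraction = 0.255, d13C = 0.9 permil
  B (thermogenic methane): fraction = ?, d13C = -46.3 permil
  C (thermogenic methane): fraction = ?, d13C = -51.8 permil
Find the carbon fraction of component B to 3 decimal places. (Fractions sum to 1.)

Let f_B and f_C be the unknown fractions; fractions sum to 1 so f_B + f_C = 0.745.
Mass balance: Σ fᵢ·δᵢ = δ_bulk ⇒ f_B·(-46.3) + f_C·(-51.8) = -36.7 − (0.230) = -36.930
Substitute f_C = 0.745 − f_B:
f_B·(-46.3 − -51.8) = -36.930 − 0.745×(-51.8) = 1.661
f_B = 1.661 / 5.5 = 0.3021

0.302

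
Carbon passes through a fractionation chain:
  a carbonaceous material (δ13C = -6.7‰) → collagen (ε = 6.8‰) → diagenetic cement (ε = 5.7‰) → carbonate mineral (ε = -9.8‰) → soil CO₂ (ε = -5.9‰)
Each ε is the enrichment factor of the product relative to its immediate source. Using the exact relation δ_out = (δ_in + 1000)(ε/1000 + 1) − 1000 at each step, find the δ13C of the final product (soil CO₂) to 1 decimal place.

step 1: δ = (-6.70 + 1000)·(6.8/1000 + 1) − 1000 = 0.05‰
step 2: δ = (0.05 + 1000)·(5.7/1000 + 1) − 1000 = 5.75‰
step 3: δ = (5.75 + 1000)·(-9.8/1000 + 1) − 1000 = -4.10‰
step 4: δ = (-4.10 + 1000)·(-5.9/1000 + 1) − 1000 = -9.98‰

-10.0‰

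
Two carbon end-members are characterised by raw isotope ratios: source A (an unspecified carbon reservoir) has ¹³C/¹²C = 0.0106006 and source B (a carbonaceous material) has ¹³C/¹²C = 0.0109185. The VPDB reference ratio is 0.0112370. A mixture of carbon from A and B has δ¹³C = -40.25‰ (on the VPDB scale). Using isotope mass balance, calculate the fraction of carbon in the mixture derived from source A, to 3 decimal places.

δ_A = (0.0106006/0.0112370 − 1)×1000 = (0.943366 − 1)×1000 = -56.634‰
δ_B = (0.0109185/0.0112370 − 1)×1000 = (0.971656 − 1)×1000 = -28.344‰
f_A = (δ_mix − δ_B)/(δ_A − δ_B) = (-40.25 − (-28.344))/(-56.634 − (-28.344))
f_A = -11.906 / -28.290 = 0.4209

0.421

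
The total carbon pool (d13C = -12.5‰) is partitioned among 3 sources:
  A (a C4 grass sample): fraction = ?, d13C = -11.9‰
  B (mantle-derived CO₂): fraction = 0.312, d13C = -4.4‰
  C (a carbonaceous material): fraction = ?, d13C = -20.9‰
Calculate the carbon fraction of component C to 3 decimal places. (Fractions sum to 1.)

Let f_C and f_A be the unknown fractions; fractions sum to 1 so f_C + f_A = 0.688.
Mass balance: Σ fᵢ·δᵢ = δ_bulk ⇒ f_C·(-20.9) + f_A·(-11.9) = -12.5 − (-1.373) = -11.127
Substitute f_A = 0.688 − f_C:
f_C·(-20.9 − -11.9) = -11.127 − 0.688×(-11.9) = -2.940
f_C = -2.940 / -9.0 = 0.3267

0.327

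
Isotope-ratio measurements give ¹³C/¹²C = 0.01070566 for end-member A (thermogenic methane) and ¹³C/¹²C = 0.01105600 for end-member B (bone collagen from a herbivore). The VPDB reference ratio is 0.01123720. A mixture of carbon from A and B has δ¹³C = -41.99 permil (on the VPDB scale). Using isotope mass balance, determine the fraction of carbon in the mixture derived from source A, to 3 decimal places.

δ_A = (0.01070566/0.01123720 − 1)×1000 = (0.952698 − 1)×1000 = -47.302 permil
δ_B = (0.01105600/0.01123720 − 1)×1000 = (0.983875 − 1)×1000 = -16.125 permil
f_A = (δ_mix − δ_B)/(δ_A − δ_B) = (-41.99 − (-16.125))/(-47.302 − (-16.125))
f_A = -25.865 / -31.177 = 0.8296

0.830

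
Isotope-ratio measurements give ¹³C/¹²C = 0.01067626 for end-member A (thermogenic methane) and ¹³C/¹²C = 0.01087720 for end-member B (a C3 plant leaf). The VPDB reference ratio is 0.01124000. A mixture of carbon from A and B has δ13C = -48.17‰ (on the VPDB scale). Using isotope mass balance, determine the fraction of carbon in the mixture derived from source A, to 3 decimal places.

0.889

δ_A = (0.01067626/0.01124000 − 1)×1000 = (0.949845 − 1)×1000 = -50.155‰
δ_B = (0.01087720/0.01124000 − 1)×1000 = (0.967722 − 1)×1000 = -32.278‰
f_A = (δ_mix − δ_B)/(δ_A − δ_B) = (-48.17 − (-32.278))/(-50.155 − (-32.278))
f_A = -15.892 / -17.877 = 0.8890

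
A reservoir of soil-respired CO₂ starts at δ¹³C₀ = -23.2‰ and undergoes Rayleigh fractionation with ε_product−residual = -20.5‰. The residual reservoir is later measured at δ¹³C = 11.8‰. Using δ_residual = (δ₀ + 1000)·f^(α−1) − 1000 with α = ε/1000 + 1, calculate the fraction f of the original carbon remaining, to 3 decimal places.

α − 1 = ε/1000 = -0.0205
(δ_res + 1000)/(δ₀ + 1000) = (11.8 + 1000)/(-23.2 + 1000) = 1011.8/976.8 = 1.035831
f = 1.035831^(1/-0.0205) = exp(ln(1.035831)/-0.0205) = exp(0.03520/-0.0205)
f = exp(-1.7173) = 0.1796

0.180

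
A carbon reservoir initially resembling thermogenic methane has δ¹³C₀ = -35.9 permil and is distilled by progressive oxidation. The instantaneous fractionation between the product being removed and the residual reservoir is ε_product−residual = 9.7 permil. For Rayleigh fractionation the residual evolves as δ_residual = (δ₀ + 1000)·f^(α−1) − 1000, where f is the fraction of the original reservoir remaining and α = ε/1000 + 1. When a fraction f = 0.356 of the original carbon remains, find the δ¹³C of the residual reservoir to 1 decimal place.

-45.5 permil

Rayleigh residual: δ_res = (δ₀ + 1000)·f^(α−1) − 1000
α = ε/1000 + 1 = 1.00970, so α − 1 = 0.00970
f^(α−1) = 0.356^(0.00970) = 0.990032
δ_res = (-35.9 + 1000) × 0.990032 − 1000 = 954.489 − 1000 = -45.51 permil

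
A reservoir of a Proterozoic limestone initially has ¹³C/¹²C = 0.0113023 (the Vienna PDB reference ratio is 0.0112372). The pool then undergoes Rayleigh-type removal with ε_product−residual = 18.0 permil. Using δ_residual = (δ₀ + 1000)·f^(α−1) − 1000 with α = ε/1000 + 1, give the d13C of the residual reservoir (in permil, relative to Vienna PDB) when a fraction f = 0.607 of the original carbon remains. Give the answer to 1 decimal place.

-3.2 permil

δ₀ = (0.0113023/0.0112372 − 1)×1000 = (1.005793 − 1)×1000 = 5.793 permil
α − 1 = ε/1000 = 0.0180
f^(α−1) = 0.607^(0.0180) = 0.991054
δ_res = (5.793 + 1000) × 0.991054 − 1000 = 996.796 − 1000 = -3.20 permil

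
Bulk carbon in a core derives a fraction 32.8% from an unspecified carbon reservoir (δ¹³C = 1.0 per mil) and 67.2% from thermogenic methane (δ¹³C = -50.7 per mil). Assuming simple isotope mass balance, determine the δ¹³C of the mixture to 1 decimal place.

δ_mix = f_A·δ_A + f_B·δ_B
δ_mix = 0.328 × (1.0) + 0.672 × (-50.7)
δ_mix = 0.33 + -34.07 = -33.74 per mil

-33.7 per mil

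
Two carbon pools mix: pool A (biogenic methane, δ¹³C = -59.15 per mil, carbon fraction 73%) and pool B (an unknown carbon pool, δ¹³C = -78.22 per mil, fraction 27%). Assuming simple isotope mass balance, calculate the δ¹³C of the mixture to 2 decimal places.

-64.30 per mil

δ_mix = f_A·δ_A + f_B·δ_B
δ_mix = 0.73 × (-59.15) + 0.27 × (-78.22)
δ_mix = -43.179 + -21.119 = -64.299 per mil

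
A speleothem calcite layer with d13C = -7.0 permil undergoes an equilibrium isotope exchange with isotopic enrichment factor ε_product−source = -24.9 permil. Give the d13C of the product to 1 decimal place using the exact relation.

-31.7 permil

Exactly, δ_product = (δ_source + 1000)·(ε/1000 + 1) − 1000.
δ_product = (-7.0 + 1000) × (-24.9/1000 + 1) − 1000
δ_product = -31.73 permil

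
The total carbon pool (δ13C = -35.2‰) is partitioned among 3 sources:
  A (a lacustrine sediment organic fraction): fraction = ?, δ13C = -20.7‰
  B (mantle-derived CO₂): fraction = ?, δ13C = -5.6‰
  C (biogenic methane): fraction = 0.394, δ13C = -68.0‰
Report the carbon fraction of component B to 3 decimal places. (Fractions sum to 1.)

Let f_B and f_A be the unknown fractions; fractions sum to 1 so f_B + f_A = 0.606.
Mass balance: Σ fᵢ·δᵢ = δ_bulk ⇒ f_B·(-5.6) + f_A·(-20.7) = -35.2 − (-26.792) = -8.408
Substitute f_A = 0.606 − f_B:
f_B·(-5.6 − -20.7) = -8.408 − 0.606×(-20.7) = 4.136
f_B = 4.136 / 15.1 = 0.2739

0.274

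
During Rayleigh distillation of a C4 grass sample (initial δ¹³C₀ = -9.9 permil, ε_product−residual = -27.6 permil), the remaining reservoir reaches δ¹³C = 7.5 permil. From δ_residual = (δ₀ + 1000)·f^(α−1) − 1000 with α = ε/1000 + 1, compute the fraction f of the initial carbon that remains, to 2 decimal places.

α − 1 = ε/1000 = -0.0276
(δ_res + 1000)/(δ₀ + 1000) = (7.5 + 1000)/(-9.9 + 1000) = 1007.5/990.1 = 1.017574
f = 1.017574^(1/-0.0276) = exp(ln(1.017574)/-0.0276) = exp(0.01742/-0.0276)
f = exp(-0.6312) = 0.5319

0.53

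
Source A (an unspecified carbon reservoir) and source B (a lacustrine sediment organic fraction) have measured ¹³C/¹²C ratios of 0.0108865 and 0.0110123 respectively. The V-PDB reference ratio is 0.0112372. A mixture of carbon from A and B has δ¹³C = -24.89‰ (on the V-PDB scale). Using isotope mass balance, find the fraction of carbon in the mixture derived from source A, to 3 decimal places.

δ_A = (0.0108865/0.0112372 − 1)×1000 = (0.968791 − 1)×1000 = -31.209‰
δ_B = (0.0110123/0.0112372 − 1)×1000 = (0.979986 − 1)×1000 = -20.014‰
f_A = (δ_mix − δ_B)/(δ_A − δ_B) = (-24.89 − (-20.014))/(-31.209 − (-20.014))
f_A = -4.876 / -11.195 = 0.4356

0.436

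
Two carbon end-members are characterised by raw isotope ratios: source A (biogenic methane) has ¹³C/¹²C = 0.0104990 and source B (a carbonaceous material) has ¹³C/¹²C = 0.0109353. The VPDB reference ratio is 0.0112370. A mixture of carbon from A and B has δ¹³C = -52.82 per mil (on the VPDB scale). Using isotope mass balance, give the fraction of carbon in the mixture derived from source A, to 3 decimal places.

0.669

δ_A = (0.0104990/0.0112370 − 1)×1000 = (0.934324 − 1)×1000 = -65.676 per mil
δ_B = (0.0109353/0.0112370 − 1)×1000 = (0.973151 − 1)×1000 = -26.849 per mil
f_A = (δ_mix − δ_B)/(δ_A − δ_B) = (-52.82 − (-26.849))/(-65.676 − (-26.849))
f_A = -25.971 / -38.827 = 0.6689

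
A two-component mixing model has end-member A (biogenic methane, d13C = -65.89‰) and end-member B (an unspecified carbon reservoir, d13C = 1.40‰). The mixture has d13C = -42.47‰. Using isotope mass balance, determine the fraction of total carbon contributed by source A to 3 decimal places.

0.652

δ_mix = f_A·δ_A + (1 − f_A)·δ_B  ⇒  f_A = (δ_mix − δ_B)/(δ_A − δ_B)
f_A = (-42.47 − (1.40)) / (-65.89 − (1.40))
f_A = -43.87 / -67.29 = 0.6520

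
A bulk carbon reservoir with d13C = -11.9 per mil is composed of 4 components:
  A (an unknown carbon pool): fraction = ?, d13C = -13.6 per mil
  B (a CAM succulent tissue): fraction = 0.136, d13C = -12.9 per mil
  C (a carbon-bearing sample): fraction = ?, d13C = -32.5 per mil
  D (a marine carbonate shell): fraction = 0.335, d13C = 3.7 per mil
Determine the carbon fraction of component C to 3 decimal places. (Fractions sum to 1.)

0.222

Let f_C and f_A be the unknown fractions; fractions sum to 1 so f_C + f_A = 0.529.
Mass balance: Σ fᵢ·δᵢ = δ_bulk ⇒ f_C·(-32.5) + f_A·(-13.6) = -11.9 − (-0.515) = -11.385
Substitute f_A = 0.529 − f_C:
f_C·(-32.5 − -13.6) = -11.385 − 0.529×(-13.6) = -4.191
f_C = -4.191 / -18.9 = 0.2217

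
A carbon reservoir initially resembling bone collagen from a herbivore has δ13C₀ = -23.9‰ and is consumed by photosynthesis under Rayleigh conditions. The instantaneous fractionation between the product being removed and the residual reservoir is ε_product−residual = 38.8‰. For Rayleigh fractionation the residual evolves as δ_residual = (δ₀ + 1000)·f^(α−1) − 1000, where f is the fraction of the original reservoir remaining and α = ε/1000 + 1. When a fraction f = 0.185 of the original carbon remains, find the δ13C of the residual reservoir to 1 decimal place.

Rayleigh residual: δ_res = (δ₀ + 1000)·f^(α−1) − 1000
α = ε/1000 + 1 = 1.03880, so α − 1 = 0.03880
f^(α−1) = 0.185^(0.03880) = 0.936626
δ_res = (-23.9 + 1000) × 0.936626 − 1000 = 914.241 − 1000 = -85.76‰

-85.8‰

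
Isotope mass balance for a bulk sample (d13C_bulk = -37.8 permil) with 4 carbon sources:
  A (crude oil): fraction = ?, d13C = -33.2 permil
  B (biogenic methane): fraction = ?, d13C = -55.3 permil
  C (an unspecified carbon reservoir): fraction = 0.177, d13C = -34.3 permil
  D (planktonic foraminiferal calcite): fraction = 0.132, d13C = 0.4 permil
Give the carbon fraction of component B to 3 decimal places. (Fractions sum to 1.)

0.400

Let f_B and f_A be the unknown fractions; fractions sum to 1 so f_B + f_A = 0.691.
Mass balance: Σ fᵢ·δᵢ = δ_bulk ⇒ f_B·(-55.3) + f_A·(-33.2) = -37.8 − (-6.018) = -31.782
Substitute f_A = 0.691 − f_B:
f_B·(-55.3 − -33.2) = -31.782 − 0.691×(-33.2) = -8.840
f_B = -8.840 / -22.1 = 0.4000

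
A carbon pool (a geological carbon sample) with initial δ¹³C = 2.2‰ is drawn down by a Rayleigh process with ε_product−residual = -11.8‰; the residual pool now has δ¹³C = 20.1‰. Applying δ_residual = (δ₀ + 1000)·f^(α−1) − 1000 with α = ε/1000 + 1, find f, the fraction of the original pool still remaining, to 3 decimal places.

0.223

α − 1 = ε/1000 = -0.0118
(δ_res + 1000)/(δ₀ + 1000) = (20.1 + 1000)/(2.2 + 1000) = 1020.1/1002.2 = 1.017861
f = 1.017861^(1/-0.0118) = exp(ln(1.017861)/-0.0118) = exp(0.01770/-0.0118)
f = exp(-1.5003) = 0.2231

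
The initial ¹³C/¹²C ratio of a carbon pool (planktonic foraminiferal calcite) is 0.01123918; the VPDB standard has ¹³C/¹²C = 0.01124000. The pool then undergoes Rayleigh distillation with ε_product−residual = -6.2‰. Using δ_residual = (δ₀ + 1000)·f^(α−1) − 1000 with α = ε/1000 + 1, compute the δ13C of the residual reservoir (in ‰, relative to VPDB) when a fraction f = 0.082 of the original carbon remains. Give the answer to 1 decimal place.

δ₀ = (0.01123918/0.01124000 − 1)×1000 = (0.999927 − 1)×1000 = -0.073‰
α − 1 = ε/1000 = -0.0062
f^(α−1) = 0.082^(-0.0062) = 1.015627
δ_res = (-0.073 + 1000) × 1.015627 − 1000 = 1015.553 − 1000 = 15.55‰

15.6‰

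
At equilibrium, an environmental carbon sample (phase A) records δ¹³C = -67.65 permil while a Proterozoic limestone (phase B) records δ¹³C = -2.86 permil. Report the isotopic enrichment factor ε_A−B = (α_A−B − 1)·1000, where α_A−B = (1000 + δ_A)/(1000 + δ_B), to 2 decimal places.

α_A−B = (1000 + -67.65) / (1000 + -2.86) = 932.35 / 997.14 = 0.935024
ε_A−B = (0.935024 − 1) × 1000 = -64.976 permil
(The approximation ε ≈ δ_A − δ_B would give -64.79 permil.)

-64.98 permil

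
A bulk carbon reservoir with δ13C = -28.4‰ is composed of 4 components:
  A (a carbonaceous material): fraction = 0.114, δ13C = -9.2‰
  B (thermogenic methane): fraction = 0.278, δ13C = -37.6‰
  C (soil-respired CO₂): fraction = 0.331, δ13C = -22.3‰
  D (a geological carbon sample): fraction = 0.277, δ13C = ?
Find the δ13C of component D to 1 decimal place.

Isotope mass balance: δ_bulk = Σ fᵢ·δᵢ.
-28.4 = 0.114×(-9.2) + 0.278×(-37.6) + 0.331×(-22.3) + 0.277×δ_D
0.277·δ_D = -28.4 − (-18.883) = -9.517
δ_D = -9.517 / 0.277 = -34.36‰

-34.4‰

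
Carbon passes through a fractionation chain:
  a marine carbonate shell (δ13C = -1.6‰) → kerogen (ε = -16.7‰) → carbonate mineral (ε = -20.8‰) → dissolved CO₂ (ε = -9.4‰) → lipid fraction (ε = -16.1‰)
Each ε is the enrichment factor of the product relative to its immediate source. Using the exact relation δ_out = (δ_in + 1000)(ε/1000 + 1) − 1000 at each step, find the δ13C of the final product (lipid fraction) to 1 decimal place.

-63.1‰

step 1: δ = (-1.60 + 1000)·(-16.7/1000 + 1) − 1000 = -18.27‰
step 2: δ = (-18.27 + 1000)·(-20.8/1000 + 1) − 1000 = -38.69‰
step 3: δ = (-38.69 + 1000)·(-9.4/1000 + 1) − 1000 = -47.73‰
step 4: δ = (-47.73 + 1000)·(-16.1/1000 + 1) − 1000 = -63.06‰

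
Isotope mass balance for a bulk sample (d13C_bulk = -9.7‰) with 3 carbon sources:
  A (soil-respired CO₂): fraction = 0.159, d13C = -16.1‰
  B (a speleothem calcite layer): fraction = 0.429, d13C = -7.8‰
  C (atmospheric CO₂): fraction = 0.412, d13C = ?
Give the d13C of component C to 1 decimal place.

Isotope mass balance: δ_bulk = Σ fᵢ·δᵢ.
-9.7 = 0.159×(-16.1) + 0.429×(-7.8) + 0.412×δ_C
0.412·δ_C = -9.7 − (-5.906) = -3.794
δ_C = -3.794 / 0.412 = -9.21‰

-9.2‰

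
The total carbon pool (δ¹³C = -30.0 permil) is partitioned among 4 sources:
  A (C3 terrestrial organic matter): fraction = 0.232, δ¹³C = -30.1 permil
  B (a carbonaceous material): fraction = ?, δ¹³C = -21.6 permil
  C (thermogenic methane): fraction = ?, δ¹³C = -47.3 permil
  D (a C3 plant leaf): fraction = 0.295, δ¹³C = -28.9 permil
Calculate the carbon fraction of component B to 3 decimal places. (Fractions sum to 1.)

0.307

Let f_B and f_C be the unknown fractions; fractions sum to 1 so f_B + f_C = 0.473.
Mass balance: Σ fᵢ·δᵢ = δ_bulk ⇒ f_B·(-21.6) + f_C·(-47.3) = -30.0 − (-15.509) = -14.491
Substitute f_C = 0.473 − f_B:
f_B·(-21.6 − -47.3) = -14.491 − 0.473×(-47.3) = 7.882
f_B = 7.882 / 25.7 = 0.3067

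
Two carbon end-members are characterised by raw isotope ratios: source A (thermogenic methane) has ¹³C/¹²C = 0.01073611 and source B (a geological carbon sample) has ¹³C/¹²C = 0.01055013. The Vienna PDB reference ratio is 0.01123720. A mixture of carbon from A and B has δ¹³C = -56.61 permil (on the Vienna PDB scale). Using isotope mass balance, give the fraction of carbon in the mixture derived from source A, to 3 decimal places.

δ_A = (0.01073611/0.01123720 − 1)×1000 = (0.955408 − 1)×1000 = -44.592 permil
δ_B = (0.01055013/0.01123720 − 1)×1000 = (0.938858 − 1)×1000 = -61.142 permil
f_A = (δ_mix − δ_B)/(δ_A − δ_B) = (-56.61 − (-61.142))/(-44.592 − (-61.142))
f_A = 4.532 / 16.550 = 0.2739

0.274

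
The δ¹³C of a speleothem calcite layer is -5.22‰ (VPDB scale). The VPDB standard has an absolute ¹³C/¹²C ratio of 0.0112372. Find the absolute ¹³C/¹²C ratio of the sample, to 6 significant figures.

0.0111785

R_sample = R_standard × (δ¹³C/1000 + 1)
R_sample = 0.0112372 × (-5.22/1000 + 1) = 0.0112372 × 0.994780
R_sample = 0.0111785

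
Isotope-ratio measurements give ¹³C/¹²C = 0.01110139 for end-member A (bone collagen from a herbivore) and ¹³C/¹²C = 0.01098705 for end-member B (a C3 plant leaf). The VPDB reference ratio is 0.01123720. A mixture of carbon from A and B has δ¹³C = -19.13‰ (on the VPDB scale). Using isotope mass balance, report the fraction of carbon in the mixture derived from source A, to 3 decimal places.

δ_A = (0.01110139/0.01123720 − 1)×1000 = (0.987914 − 1)×1000 = -12.086‰
δ_B = (0.01098705/0.01123720 − 1)×1000 = (0.977739 − 1)×1000 = -22.261‰
f_A = (δ_mix − δ_B)/(δ_A − δ_B) = (-19.13 − (-22.261))/(-12.086 − (-22.261))
f_A = 3.131 / 10.175 = 0.3077

0.308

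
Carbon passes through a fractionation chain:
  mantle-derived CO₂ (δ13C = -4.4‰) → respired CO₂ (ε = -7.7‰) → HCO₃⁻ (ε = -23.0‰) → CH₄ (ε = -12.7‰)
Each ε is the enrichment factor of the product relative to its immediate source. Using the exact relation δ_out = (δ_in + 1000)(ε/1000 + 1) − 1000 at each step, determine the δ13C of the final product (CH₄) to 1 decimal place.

step 1: δ = (-4.40 + 1000)·(-7.7/1000 + 1) − 1000 = -12.07‰
step 2: δ = (-12.07 + 1000)·(-23.0/1000 + 1) − 1000 = -34.79‰
step 3: δ = (-34.79 + 1000)·(-12.7/1000 + 1) − 1000 = -47.05‰

-47.0‰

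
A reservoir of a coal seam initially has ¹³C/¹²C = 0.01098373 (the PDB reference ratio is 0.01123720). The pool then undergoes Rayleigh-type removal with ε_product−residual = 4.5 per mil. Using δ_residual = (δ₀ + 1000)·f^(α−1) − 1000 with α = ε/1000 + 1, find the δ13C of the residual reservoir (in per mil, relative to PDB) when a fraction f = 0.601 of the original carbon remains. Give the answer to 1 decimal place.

-24.8 per mil

δ₀ = (0.01098373/0.01123720 − 1)×1000 = (0.977444 − 1)×1000 = -22.556 per mil
α − 1 = ε/1000 = 0.0045
f^(α−1) = 0.601^(0.0045) = 0.997711
δ_res = (-22.556 + 1000) × 0.997711 − 1000 = 975.207 − 1000 = -24.79 per mil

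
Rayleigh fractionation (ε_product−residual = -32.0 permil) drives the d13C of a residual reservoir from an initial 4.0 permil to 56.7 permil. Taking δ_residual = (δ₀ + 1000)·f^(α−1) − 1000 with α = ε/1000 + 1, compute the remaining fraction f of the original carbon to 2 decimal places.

α − 1 = ε/1000 = -0.0320
(δ_res + 1000)/(δ₀ + 1000) = (56.7 + 1000)/(4.0 + 1000) = 1056.7/1004.0 = 1.052490
f = 1.052490^(1/-0.0320) = exp(ln(1.052490)/-0.0320) = exp(0.05116/-0.0320)
f = exp(-1.5987) = 0.2022

0.20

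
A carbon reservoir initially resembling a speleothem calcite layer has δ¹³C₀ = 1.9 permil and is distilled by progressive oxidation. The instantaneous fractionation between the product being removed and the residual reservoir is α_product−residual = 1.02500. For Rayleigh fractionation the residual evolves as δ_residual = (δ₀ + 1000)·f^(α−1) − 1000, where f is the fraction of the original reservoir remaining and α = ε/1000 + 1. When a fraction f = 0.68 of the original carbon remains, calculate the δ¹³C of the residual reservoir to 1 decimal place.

Rayleigh residual: δ_res = (δ₀ + 1000)·f^(α−1) − 1000
α − 1 = 0.02500
f^(α−1) = 0.68^(0.02500) = 0.990405
δ_res = (1.9 + 1000) × 0.990405 − 1000 = 992.287 − 1000 = -7.71 permil

-7.7 permil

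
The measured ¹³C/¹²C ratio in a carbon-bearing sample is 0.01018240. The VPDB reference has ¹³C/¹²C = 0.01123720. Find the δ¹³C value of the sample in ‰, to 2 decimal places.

-93.87‰

δ¹³C = (R_sample / R_standard − 1) × 1000
R_sample / R_standard = 0.01018240 / 0.01123720 = 0.906133
δ¹³C = (0.906133 − 1) × 1000 = -93.867‰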